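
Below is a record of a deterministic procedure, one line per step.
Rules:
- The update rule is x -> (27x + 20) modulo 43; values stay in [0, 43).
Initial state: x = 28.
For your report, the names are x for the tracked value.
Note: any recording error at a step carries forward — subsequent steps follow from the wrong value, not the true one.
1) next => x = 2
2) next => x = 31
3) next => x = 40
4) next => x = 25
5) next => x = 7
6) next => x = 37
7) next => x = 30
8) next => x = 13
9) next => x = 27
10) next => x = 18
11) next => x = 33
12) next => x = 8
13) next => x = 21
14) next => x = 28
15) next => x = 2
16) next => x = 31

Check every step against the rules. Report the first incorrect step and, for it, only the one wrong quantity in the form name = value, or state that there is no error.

1. x = (27*28 + 20) mod 43 = 2 (checks out)
2. x = (27*2 + 20) mod 43 = 31 (no discrepancy)
3. x = (27*31 + 20) mod 43 = 40 (confirmed correct)
4. x = (27*40 + 20) mod 43 = 25 (no discrepancy)
5. x = (27*25 + 20) mod 43 = 7 (consistent with the record)
6. x = (27*7 + 20) mod 43 = 37 (confirmed correct)
7. x = (27*37 + 20) mod 43 = 30 (same as recorded)
8. x = (27*30 + 20) mod 43 = 13 (consistent with the record)
9. x = (27*13 + 20) mod 43 = 27 (matches)
10. x = (27*27 + 20) mod 43 = 18 (no discrepancy)
11. x = (27*18 + 20) mod 43 = 33 (same as recorded)
12. x = (27*33 + 20) mod 43 = 8 (agrees with the record)
13. x = (27*8 + 20) mod 43 = 21 (matches)
14. x = (27*21 + 20) mod 43 = 28 (exactly as logged)
15. x = (27*28 + 20) mod 43 = 2 (consistent with the record)
16. x = (27*2 + 20) mod 43 = 31 (same as recorded)
All entries verified; no error found.

no error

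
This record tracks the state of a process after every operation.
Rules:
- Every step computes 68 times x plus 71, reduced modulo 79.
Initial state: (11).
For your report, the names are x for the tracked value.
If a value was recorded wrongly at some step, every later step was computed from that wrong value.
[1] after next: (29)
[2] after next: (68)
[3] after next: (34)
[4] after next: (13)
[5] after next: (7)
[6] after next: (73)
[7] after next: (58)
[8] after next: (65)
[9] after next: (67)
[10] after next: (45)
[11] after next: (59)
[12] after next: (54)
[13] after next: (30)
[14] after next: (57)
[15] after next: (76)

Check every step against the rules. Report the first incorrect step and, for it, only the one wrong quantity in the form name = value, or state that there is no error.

step 11, x = 50

Recomputing the run from the initial state:
step 1: x = 29
step 2: x = 68
step 3: x = 34
step 4: x = 13
step 5: x = 7
step 6: x = 73
step 7: x = 58
step 8: x = 65
step 9: x = 67
step 10: x = 45
step 11: x = 50
step 12: x = 74
step 13: x = 47
step 14: x = 28
step 15: x = 0
The first disagreement with the record is at step 11, where the value should be x = 50.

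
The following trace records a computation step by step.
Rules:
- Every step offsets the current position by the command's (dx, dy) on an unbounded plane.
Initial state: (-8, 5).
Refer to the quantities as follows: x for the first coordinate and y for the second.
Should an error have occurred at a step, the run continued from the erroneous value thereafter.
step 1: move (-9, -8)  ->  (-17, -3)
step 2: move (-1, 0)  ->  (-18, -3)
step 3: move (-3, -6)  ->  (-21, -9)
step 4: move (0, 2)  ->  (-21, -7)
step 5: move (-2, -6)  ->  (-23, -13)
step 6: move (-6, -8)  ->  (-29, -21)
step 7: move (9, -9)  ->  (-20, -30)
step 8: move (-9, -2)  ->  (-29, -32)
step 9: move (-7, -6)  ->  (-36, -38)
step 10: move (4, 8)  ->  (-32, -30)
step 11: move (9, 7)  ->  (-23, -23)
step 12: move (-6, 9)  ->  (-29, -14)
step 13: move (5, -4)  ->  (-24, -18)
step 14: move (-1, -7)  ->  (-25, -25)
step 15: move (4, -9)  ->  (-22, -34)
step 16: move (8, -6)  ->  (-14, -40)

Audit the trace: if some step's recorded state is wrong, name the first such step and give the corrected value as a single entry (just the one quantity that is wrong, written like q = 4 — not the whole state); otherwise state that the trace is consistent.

1. x = -8 + (-9) = -17, y = 5 + (-8) = -3 (consistent with the trace)
2. x = -17 + (-1) = -18, y = -3 + (0) = -3 (consistent with the trace)
3. x = -18 + (-3) = -21, y = -3 + (-6) = -9 (agrees with the trace)
4. x = -21 + (0) = -21, y = -9 + (2) = -7 (in agreement)
5. x = -21 + (-2) = -23, y = -7 + (-6) = -13 (matches)
6. x = -23 + (-6) = -29, y = -13 + (-8) = -21 (confirmed correct)
7. x = -29 + (9) = -20, y = -21 + (-9) = -30 (consistent with the trace)
8. x = -20 + (-9) = -29, y = -30 + (-2) = -32 (same as recorded)
9. x = -29 + (-7) = -36, y = -32 + (-6) = -38 (verified)
10. x = -36 + (4) = -32, y = -38 + (8) = -30 (agrees with the trace)
11. x = -32 + (9) = -23, y = -30 + (7) = -23 (confirmed correct)
12. x = -23 + (-6) = -29, y = -23 + (9) = -14 (confirmed correct)
13. x = -29 + (5) = -24, y = -14 + (-4) = -18 (same as recorded)
14. x = -24 + (-1) = -25, y = -18 + (-7) = -25 (agrees with the trace)
15. x = -25 + (4) = -21, y = -25 + (-9) = -34 (the recorded entry deviates here)
First deviation found at step 15; the corrected entry is x = -21.

step 15, x = -21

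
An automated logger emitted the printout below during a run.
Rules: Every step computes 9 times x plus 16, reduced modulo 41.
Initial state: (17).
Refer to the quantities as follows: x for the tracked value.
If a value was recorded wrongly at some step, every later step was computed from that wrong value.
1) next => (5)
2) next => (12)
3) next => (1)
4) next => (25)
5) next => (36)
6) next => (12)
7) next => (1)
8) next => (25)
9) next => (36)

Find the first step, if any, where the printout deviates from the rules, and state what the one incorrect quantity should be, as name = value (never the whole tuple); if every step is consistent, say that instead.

step 2, x = 20

1. x = (9*17 + 16) mod 41 = 5 (exactly as logged)
2. x = (9*5 + 16) mod 41 = 20 (first mismatch against the printout)
So the first discrepancy is step 2, where the right value is x = 20.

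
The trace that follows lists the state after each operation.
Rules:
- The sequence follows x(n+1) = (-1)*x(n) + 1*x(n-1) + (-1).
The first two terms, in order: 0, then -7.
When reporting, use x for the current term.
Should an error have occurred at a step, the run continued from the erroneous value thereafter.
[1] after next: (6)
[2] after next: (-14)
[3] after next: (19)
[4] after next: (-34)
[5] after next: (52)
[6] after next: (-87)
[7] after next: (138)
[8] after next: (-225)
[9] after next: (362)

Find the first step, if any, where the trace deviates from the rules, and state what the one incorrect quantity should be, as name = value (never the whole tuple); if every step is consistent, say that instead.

step 8, x = -226

Recomputing the run from the initial state:
step 1: x = 6
step 2: x = -14
step 3: x = 19
step 4: x = -34
step 5: x = 52
step 6: x = -87
step 7: x = 138
step 8: x = -226
step 9: x = 363
The first disagreement with the trace is at step 8, where the value should be x = -226.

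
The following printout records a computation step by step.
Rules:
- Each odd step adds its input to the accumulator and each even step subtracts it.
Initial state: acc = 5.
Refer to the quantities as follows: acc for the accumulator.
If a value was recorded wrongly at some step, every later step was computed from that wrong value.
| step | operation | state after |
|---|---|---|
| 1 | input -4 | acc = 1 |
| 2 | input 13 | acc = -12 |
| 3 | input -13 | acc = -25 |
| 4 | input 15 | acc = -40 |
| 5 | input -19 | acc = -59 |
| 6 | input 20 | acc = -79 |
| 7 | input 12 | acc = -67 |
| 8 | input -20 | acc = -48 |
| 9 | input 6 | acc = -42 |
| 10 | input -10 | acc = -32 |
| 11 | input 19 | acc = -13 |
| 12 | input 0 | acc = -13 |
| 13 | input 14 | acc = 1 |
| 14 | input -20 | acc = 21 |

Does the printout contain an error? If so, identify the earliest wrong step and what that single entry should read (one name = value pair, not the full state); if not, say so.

Step 1: acc = 5 + -4 = 1 — no discrepancy.
Step 2: acc = 1 - 13 = -12 — confirmed correct.
Step 3: acc = -12 + -13 = -25 — in agreement.
Step 4: acc = -25 - 15 = -40 — checks out.
Step 5: acc = -40 + -19 = -59 — no discrepancy.
Step 6: acc = -59 - 20 = -79 — same as recorded.
Step 7: acc = -79 + 12 = -67 — confirmed correct.
Step 8: acc = -67 - -20 = -47 — the recorded entry deviates here.
First incorrect step: 8; the correct value is acc = -47.

step 8, acc = -47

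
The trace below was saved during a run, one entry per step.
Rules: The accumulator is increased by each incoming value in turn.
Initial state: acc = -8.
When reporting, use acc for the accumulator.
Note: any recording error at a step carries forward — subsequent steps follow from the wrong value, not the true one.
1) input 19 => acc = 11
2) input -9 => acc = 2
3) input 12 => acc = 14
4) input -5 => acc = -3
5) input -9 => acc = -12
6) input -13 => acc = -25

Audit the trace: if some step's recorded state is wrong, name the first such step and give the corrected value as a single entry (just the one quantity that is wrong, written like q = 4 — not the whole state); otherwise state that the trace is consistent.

Step 1: acc = -8 + 19 = 11 — in agreement.
Step 2: acc = 11 + -9 = 2 — no discrepancy.
Step 3: acc = 2 + 12 = 14 — agrees with the trace.
Step 4: acc = 14 + -5 = 9 — the recorded entry deviates here.
First deviation found at step 4; the corrected entry is acc = 9.

step 4, acc = 9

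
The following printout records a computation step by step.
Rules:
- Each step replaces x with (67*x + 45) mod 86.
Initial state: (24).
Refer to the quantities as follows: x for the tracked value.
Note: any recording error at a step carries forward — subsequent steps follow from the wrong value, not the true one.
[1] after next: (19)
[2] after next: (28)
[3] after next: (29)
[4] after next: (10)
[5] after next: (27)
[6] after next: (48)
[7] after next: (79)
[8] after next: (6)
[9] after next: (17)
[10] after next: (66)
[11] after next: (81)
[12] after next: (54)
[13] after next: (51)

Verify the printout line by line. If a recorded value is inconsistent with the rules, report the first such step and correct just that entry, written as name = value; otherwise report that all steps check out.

1. x = (67*24 + 45) mod 86 = 19 (exactly as logged)
2. x = (67*19 + 45) mod 86 = 28 (matches)
3. x = (67*28 + 45) mod 86 = 29 (in agreement)
4. x = (67*29 + 45) mod 86 = 10 (in agreement)
5. x = (67*10 + 45) mod 86 = 27 (same as recorded)
6. x = (67*27 + 45) mod 86 = 48 (verified)
7. x = (67*48 + 45) mod 86 = 79 (no discrepancy)
8. x = (67*79 + 45) mod 86 = 6 (in agreement)
9. x = (67*6 + 45) mod 86 = 17 (consistent with the printout)
10. x = (67*17 + 45) mod 86 = 66 (agrees with the printout)
11. x = (67*66 + 45) mod 86 = 81 (exactly as logged)
12. x = (67*81 + 45) mod 86 = 54 (in agreement)
13. x = (67*54 + 45) mod 86 = 51 (matches)
The recomputation confirms every line.

no error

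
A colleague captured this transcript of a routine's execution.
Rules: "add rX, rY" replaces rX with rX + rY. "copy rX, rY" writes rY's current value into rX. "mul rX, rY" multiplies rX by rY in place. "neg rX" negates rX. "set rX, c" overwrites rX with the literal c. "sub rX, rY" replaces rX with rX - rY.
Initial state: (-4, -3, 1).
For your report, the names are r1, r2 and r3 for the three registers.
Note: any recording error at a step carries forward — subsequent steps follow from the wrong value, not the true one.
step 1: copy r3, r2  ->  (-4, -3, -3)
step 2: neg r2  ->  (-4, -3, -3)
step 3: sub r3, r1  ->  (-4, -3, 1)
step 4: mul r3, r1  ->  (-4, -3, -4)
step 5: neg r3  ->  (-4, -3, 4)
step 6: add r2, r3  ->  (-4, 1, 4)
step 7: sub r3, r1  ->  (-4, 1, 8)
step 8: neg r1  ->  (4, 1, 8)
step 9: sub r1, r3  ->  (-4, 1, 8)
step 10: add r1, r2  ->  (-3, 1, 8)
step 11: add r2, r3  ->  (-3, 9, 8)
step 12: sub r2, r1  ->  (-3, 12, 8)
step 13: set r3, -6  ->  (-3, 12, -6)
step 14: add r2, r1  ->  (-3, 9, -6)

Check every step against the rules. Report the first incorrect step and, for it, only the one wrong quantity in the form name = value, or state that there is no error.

step 2, r2 = 3

1. r3 = -3 (exactly as logged)
2. r2 = -(-3) = 3 (first mismatch against the transcript)
The earliest wrong entry is at step 2: it should read r2 = 3.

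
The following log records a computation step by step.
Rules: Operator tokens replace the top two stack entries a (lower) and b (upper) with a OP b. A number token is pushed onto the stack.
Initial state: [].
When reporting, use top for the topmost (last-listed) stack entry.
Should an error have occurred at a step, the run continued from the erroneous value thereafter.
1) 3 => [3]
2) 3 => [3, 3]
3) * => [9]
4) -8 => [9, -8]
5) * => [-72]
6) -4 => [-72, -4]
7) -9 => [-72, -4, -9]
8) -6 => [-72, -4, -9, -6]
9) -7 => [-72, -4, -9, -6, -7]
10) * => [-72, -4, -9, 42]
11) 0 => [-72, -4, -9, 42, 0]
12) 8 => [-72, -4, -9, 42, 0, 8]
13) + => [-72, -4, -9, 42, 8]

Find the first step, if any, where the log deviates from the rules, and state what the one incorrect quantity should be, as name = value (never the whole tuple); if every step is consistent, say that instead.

Recomputing the run from the initial state:
step 1: [3]
step 2: [3, 3]
step 3: [9]
step 4: [9, -8]
step 5: [-72]
step 6: [-72, -4]
step 7: [-72, -4, -9]
step 8: [-72, -4, -9, -6]
step 9: [-72, -4, -9, -6, -7]
step 10: [-72, -4, -9, 42]
step 11: [-72, -4, -9, 42, 0]
step 12: [-72, -4, -9, 42, 0, 8]
step 13: [-72, -4, -9, 42, 8]
This matches the log at every step.

no error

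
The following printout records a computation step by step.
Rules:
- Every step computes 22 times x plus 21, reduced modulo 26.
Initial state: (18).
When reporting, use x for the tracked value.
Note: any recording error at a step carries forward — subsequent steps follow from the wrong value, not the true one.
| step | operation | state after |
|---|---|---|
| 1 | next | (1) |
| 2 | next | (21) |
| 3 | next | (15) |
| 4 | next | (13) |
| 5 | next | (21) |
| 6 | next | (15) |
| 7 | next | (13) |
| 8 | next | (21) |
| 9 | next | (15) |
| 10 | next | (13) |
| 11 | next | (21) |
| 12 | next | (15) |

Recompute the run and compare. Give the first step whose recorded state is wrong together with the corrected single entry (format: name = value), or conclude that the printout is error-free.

step 2, x = 17

1. x = (22*18 + 21) mod 26 = 1 (consistent with the printout)
2. x = (22*1 + 21) mod 26 = 17 (this is not what the printout shows)
Conclusion: step 2 carries the first error; the entry should be x = 17.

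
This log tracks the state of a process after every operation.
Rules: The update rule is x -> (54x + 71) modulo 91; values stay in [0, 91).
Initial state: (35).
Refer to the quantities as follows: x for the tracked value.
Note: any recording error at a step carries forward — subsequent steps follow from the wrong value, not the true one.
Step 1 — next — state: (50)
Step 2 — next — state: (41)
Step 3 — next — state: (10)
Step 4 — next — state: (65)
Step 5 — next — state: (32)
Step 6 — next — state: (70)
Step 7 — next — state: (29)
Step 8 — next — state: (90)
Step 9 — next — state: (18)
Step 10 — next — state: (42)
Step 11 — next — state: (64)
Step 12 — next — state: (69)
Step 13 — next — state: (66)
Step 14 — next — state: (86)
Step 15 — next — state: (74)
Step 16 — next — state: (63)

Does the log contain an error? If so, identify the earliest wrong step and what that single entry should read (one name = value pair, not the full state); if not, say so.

1. x = (54*35 + 71) mod 91 = 50 (confirmed correct)
2. x = (54*50 + 71) mod 91 = 41 (verified)
3. x = (54*41 + 71) mod 91 = 10 (confirmed correct)
4. x = (54*10 + 71) mod 91 = 65 (exactly as logged)
5. x = (54*65 + 71) mod 91 = 32 (matches)
6. x = (54*32 + 71) mod 91 = 70 (confirmed correct)
7. x = (54*70 + 71) mod 91 = 29 (in agreement)
8. x = (54*29 + 71) mod 91 = 90 (matches)
9. x = (54*90 + 71) mod 91 = 17 (not what was recorded)
So the first discrepancy is step 9, where the right value is x = 17.

step 9, x = 17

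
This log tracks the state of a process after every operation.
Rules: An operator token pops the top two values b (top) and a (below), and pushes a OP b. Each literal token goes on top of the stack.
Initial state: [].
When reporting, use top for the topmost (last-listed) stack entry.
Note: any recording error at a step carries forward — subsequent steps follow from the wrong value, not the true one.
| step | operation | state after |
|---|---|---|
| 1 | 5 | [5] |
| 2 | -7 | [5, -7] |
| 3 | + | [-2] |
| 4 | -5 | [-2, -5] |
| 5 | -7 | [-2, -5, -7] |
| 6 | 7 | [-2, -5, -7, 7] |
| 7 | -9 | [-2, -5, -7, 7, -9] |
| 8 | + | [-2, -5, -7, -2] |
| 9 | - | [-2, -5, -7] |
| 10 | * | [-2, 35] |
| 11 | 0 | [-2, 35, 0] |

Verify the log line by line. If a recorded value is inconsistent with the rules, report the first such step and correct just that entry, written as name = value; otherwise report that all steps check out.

step 9, top = -5

1. push 5: top = 5 (in agreement)
2. push -7: top = -7 (matches)
3. 5 + -7 = -2 (matches)
4. push -5: top = -5 (confirmed correct)
5. push -7: top = -7 (agrees with the log)
6. push 7: top = 7 (in agreement)
7. push -9: top = -9 (consistent with the log)
8. 7 + -9 = -2 (same as recorded)
9. -7 - -2 = -5 (the recorded entry deviates here)
That makes step 9 the first incorrect line — top = -5 is what it should show.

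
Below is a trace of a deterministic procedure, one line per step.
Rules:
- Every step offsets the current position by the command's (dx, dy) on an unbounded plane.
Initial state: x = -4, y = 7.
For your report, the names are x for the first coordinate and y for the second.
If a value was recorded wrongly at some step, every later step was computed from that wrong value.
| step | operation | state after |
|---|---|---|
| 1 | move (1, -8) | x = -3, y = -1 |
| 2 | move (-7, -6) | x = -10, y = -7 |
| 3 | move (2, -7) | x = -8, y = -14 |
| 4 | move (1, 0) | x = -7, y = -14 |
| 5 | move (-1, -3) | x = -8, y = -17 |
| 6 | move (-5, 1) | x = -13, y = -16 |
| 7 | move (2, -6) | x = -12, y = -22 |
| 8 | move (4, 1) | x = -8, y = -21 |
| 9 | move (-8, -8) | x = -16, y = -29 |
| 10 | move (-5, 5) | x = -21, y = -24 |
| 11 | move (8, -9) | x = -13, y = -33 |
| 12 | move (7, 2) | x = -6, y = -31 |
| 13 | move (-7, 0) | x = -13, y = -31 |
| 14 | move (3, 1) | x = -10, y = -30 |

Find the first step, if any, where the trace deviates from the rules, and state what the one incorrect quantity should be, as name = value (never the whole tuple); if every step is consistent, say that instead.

step 7, x = -11

1. x = -4 + (1) = -3, y = 7 + (-8) = -1 (matches)
2. x = -3 + (-7) = -10, y = -1 + (-6) = -7 (matches)
3. x = -10 + (2) = -8, y = -7 + (-7) = -14 (same as recorded)
4. x = -8 + (1) = -7, y = -14 + (0) = -14 (matches)
5. x = -7 + (-1) = -8, y = -14 + (-3) = -17 (agrees with the trace)
6. x = -8 + (-5) = -13, y = -17 + (1) = -16 (no discrepancy)
7. x = -13 + (2) = -11, y = -16 + (-6) = -22 (this is not what the trace shows)
That makes step 7 the first incorrect line — x = -11 is what it should show.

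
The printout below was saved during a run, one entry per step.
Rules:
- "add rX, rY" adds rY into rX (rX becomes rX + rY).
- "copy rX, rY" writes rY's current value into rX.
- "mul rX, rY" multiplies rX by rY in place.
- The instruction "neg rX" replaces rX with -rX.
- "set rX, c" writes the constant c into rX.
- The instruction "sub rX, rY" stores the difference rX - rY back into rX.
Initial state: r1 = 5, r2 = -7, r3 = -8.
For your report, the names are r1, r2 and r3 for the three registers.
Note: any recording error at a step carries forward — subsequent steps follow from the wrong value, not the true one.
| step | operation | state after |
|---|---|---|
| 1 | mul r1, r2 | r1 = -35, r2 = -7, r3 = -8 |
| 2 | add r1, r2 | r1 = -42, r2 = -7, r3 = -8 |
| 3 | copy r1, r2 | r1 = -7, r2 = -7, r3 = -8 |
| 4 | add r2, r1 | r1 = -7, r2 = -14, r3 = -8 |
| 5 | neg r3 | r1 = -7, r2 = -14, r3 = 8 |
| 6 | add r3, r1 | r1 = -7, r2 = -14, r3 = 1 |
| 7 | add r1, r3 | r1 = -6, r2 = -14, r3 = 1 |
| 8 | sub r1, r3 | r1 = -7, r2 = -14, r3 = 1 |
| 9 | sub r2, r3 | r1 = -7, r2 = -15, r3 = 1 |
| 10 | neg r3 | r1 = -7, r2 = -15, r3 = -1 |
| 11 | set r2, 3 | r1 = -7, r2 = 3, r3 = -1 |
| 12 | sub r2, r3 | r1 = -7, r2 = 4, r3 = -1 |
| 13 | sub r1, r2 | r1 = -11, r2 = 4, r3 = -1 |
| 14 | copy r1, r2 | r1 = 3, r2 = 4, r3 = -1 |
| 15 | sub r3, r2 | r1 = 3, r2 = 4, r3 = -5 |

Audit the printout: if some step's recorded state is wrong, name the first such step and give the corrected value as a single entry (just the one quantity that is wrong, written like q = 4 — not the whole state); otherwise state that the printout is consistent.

1. r1 = 5 * -7 = -35 (in agreement)
2. r1 = -35 + -7 = -42 (matches)
3. r1 = -7 (matches)
4. r2 = -7 + -7 = -14 (agrees with the printout)
5. r3 = -(-8) = 8 (verified)
6. r3 = 8 + -7 = 1 (agrees with the printout)
7. r1 = -7 + 1 = -6 (exactly as logged)
8. r1 = -6 - 1 = -7 (consistent with the printout)
9. r2 = -14 - 1 = -15 (in agreement)
10. r3 = -(1) = -1 (same as recorded)
11. r2 = 3 (agrees with the printout)
12. r2 = 3 - -1 = 4 (confirmed correct)
13. r1 = -7 - 4 = -11 (same as recorded)
14. r1 = 4 (first mismatch against the printout)
The earliest wrong entry is at step 14: it should read r1 = 4.

step 14, r1 = 4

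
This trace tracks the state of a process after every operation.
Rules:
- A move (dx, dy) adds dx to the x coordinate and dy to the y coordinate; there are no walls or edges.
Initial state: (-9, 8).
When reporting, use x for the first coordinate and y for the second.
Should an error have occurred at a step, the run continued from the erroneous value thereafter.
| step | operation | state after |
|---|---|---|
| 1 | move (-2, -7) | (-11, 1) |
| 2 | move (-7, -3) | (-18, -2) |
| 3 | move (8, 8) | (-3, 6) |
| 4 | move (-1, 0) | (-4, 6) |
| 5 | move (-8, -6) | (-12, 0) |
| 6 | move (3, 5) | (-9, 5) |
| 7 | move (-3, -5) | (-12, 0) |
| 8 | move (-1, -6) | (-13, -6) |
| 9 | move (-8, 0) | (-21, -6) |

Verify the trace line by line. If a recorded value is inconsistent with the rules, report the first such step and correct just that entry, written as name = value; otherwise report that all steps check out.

step 3, x = -10

Step 1: x = -9 + (-2) = -11, y = 8 + (-7) = 1 — confirmed correct.
Step 2: x = -11 + (-7) = -18, y = 1 + (-3) = -2 — matches.
Step 3: x = -18 + (8) = -10, y = -2 + (8) = 6 — first mismatch against the trace.
The earliest wrong entry is at step 3: it should read x = -10.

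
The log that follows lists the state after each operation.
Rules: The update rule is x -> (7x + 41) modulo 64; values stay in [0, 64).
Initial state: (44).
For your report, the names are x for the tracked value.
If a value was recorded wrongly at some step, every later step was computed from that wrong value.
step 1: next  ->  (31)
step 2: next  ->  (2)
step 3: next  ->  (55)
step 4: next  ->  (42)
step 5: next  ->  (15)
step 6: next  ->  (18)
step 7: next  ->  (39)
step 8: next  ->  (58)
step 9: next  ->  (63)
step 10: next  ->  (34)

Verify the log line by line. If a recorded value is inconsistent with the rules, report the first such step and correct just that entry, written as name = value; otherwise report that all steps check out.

step 1, x = 29

1. x = (7*44 + 41) mod 64 = 29 (a discrepancy with the log)
The audit stops at step 1: the recorded entry is wrong and should be x = 29.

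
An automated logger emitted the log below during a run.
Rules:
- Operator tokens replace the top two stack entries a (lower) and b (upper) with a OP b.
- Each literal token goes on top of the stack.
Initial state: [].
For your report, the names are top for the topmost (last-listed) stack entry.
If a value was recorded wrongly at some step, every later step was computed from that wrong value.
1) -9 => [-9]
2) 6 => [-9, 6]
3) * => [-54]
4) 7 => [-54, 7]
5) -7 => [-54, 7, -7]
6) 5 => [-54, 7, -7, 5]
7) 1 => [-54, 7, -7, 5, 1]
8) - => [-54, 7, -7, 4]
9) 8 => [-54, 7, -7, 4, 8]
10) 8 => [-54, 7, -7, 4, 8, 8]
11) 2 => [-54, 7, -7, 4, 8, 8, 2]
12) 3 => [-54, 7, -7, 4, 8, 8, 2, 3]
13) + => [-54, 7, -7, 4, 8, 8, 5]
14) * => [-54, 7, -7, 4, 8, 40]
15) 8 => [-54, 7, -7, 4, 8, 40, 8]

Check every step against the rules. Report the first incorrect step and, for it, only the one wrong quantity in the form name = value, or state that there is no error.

no error

Recomputing the run from the initial state:
step 1: [-9]
step 2: [-9, 6]
step 3: [-54]
step 4: [-54, 7]
step 5: [-54, 7, -7]
step 6: [-54, 7, -7, 5]
step 7: [-54, 7, -7, 5, 1]
step 8: [-54, 7, -7, 4]
step 9: [-54, 7, -7, 4, 8]
step 10: [-54, 7, -7, 4, 8, 8]
step 11: [-54, 7, -7, 4, 8, 8, 2]
step 12: [-54, 7, -7, 4, 8, 8, 2, 3]
step 13: [-54, 7, -7, 4, 8, 8, 5]
step 14: [-54, 7, -7, 4, 8, 40]
step 15: [-54, 7, -7, 4, 8, 40, 8]
This matches the log at every step.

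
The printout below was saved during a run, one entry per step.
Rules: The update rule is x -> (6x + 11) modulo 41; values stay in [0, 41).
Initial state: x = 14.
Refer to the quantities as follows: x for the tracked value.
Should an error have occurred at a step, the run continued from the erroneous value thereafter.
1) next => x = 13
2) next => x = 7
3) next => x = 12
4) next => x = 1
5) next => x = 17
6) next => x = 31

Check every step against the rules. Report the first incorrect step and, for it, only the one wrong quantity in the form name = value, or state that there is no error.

Recomputing the run from the initial state:
step 1: x = 13
step 2: x = 7
step 3: x = 12
step 4: x = 1
step 5: x = 17
step 6: x = 31
This matches the printout at every step.

no error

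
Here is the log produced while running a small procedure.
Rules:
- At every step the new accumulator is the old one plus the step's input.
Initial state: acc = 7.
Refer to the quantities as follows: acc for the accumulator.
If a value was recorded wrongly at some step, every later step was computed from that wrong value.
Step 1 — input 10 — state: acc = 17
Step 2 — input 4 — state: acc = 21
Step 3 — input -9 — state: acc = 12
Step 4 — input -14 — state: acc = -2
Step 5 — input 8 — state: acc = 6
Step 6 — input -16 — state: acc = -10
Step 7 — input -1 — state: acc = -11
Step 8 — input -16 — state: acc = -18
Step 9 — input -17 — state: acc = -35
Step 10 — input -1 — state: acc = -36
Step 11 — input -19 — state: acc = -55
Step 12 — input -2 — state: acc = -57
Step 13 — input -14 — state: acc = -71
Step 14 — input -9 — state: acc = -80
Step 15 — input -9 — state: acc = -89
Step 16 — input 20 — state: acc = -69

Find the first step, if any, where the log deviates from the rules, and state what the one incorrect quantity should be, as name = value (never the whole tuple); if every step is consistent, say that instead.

Recomputing the run from the initial state:
step 1: acc = 17
step 2: acc = 21
step 3: acc = 12
step 4: acc = -2
step 5: acc = 6
step 6: acc = -10
step 7: acc = -11
step 8: acc = -27
step 9: acc = -44
step 10: acc = -45
step 11: acc = -64
step 12: acc = -66
step 13: acc = -80
step 14: acc = -89
step 15: acc = -98
step 16: acc = -78
The first disagreement with the log is at step 8, where the value should be acc = -27.

step 8, acc = -27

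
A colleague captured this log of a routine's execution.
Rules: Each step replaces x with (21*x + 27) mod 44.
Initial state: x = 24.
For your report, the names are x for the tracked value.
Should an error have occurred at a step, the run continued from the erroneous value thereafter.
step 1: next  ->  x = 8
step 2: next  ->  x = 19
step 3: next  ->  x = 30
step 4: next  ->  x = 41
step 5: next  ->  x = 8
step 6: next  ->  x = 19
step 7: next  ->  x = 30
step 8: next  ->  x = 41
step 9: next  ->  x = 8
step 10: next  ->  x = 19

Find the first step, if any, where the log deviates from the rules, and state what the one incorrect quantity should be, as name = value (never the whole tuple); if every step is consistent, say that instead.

step 1: x = (21*24 + 27) mod 44 = 3 -> this is not what the log shows
Step 1 is the first one off; corrected, x = 3.

step 1, x = 3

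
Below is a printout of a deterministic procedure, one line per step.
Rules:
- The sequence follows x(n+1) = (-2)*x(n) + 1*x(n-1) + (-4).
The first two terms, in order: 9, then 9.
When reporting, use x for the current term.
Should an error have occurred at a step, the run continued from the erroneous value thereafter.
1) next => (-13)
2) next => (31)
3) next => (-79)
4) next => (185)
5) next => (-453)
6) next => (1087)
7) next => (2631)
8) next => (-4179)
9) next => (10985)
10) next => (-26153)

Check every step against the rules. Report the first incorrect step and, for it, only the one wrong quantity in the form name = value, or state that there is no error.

step 7, x = -2631

Recomputing the run from the initial state:
step 1: x = -13
step 2: x = 31
step 3: x = -79
step 4: x = 185
step 5: x = -453
step 6: x = 1087
step 7: x = -2631
step 8: x = 6345
step 9: x = -15325
step 10: x = 36991
The first disagreement with the printout is at step 7, where the value should be x = -2631.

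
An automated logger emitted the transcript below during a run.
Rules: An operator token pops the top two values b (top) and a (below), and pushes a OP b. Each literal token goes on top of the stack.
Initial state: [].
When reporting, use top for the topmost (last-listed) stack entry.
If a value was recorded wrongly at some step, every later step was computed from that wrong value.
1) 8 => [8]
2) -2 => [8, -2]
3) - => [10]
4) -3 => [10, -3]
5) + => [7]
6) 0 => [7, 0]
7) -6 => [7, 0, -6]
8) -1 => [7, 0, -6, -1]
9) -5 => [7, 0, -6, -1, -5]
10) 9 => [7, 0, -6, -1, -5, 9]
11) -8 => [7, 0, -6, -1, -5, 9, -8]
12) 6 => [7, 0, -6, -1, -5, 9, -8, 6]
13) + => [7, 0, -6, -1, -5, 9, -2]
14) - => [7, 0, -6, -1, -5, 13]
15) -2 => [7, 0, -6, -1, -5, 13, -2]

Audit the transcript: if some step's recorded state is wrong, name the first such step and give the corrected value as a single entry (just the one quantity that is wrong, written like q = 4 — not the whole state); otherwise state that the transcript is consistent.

Recomputing the run from the initial state:
step 1: [8]
step 2: [8, -2]
step 3: [10]
step 4: [10, -3]
step 5: [7]
step 6: [7, 0]
step 7: [7, 0, -6]
step 8: [7, 0, -6, -1]
step 9: [7, 0, -6, -1, -5]
step 10: [7, 0, -6, -1, -5, 9]
step 11: [7, 0, -6, -1, -5, 9, -8]
step 12: [7, 0, -6, -1, -5, 9, -8, 6]
step 13: [7, 0, -6, -1, -5, 9, -2]
step 14: [7, 0, -6, -1, -5, 11]
step 15: [7, 0, -6, -1, -5, 11, -2]
The first disagreement with the transcript is at step 14, where the value should be top = 11.

step 14, top = 11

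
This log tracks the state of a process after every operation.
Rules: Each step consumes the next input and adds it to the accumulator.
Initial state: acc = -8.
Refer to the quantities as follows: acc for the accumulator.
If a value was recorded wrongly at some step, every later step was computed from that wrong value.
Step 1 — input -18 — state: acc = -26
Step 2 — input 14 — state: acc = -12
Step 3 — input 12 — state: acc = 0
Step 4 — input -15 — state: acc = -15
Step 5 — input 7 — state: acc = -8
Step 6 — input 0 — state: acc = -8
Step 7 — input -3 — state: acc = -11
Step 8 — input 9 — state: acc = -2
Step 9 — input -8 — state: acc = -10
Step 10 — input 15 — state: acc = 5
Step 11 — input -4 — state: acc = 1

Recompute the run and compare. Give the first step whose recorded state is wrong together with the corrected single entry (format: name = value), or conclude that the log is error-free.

no error

Recomputing the run from the initial state:
step 1: acc = -26
step 2: acc = -12
step 3: acc = 0
step 4: acc = -15
step 5: acc = -8
step 6: acc = -8
step 7: acc = -11
step 8: acc = -2
step 9: acc = -10
step 10: acc = 5
step 11: acc = 1
This matches the log at every step.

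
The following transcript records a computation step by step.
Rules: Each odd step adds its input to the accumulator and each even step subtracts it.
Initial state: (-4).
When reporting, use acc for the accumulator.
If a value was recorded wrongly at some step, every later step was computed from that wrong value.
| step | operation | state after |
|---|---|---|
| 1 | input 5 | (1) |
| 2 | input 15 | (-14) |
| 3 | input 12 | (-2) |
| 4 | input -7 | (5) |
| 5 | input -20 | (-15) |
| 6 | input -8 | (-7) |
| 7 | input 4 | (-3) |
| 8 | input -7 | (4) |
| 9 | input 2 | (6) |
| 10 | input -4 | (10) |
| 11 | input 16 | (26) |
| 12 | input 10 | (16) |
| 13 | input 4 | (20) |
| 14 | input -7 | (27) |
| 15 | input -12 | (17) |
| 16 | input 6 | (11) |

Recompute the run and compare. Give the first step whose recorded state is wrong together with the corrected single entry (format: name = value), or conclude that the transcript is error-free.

step 15, acc = 15

1. acc = -4 + 5 = 1 (exactly as logged)
2. acc = 1 - 15 = -14 (verified)
3. acc = -14 + 12 = -2 (exactly as logged)
4. acc = -2 - -7 = 5 (agrees with the transcript)
5. acc = 5 + -20 = -15 (agrees with the transcript)
6. acc = -15 - -8 = -7 (in agreement)
7. acc = -7 + 4 = -3 (matches)
8. acc = -3 - -7 = 4 (in agreement)
9. acc = 4 + 2 = 6 (verified)
10. acc = 6 - -4 = 10 (same as recorded)
11. acc = 10 + 16 = 26 (consistent with the transcript)
12. acc = 26 - 10 = 16 (exactly as logged)
13. acc = 16 + 4 = 20 (in agreement)
14. acc = 20 - -7 = 27 (no discrepancy)
15. acc = 27 + -12 = 15 (not what was recorded)
Step 15 is the first one off; corrected, acc = 15.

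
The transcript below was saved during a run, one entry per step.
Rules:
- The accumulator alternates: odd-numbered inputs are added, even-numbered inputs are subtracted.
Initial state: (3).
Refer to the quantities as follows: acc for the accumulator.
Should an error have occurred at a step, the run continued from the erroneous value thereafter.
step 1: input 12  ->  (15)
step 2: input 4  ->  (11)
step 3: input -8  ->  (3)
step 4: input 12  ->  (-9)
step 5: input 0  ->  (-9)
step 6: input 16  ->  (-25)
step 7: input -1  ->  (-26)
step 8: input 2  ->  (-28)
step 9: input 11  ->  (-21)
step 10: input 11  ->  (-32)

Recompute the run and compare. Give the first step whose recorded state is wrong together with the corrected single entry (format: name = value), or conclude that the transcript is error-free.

step 9, acc = -17

1. acc = 3 + 12 = 15 (exactly as logged)
2. acc = 15 - 4 = 11 (same as recorded)
3. acc = 11 + -8 = 3 (same as recorded)
4. acc = 3 - 12 = -9 (verified)
5. acc = -9 + 0 = -9 (no discrepancy)
6. acc = -9 - 16 = -25 (confirmed correct)
7. acc = -25 + -1 = -26 (checks out)
8. acc = -26 - 2 = -28 (matches)
9. acc = -28 + 11 = -17 (a discrepancy with the transcript)
First deviation found at step 9; the corrected entry is acc = -17.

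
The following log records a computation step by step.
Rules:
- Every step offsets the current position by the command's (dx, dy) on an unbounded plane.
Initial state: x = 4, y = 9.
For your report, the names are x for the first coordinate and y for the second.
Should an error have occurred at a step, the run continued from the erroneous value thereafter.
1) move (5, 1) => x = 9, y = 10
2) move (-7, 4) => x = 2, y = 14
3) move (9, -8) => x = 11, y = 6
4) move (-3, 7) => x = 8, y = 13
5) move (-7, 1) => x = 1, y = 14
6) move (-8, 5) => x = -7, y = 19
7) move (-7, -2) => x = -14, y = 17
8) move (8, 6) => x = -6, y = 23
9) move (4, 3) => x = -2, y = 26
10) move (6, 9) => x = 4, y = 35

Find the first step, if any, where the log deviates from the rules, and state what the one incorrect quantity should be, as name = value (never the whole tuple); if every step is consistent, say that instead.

Recomputing the run from the initial state:
step 1: x = 9, y = 10
step 2: x = 2, y = 14
step 3: x = 11, y = 6
step 4: x = 8, y = 13
step 5: x = 1, y = 14
step 6: x = -7, y = 19
step 7: x = -14, y = 17
step 8: x = -6, y = 23
step 9: x = -2, y = 26
step 10: x = 4, y = 35
This matches the log at every step.

no error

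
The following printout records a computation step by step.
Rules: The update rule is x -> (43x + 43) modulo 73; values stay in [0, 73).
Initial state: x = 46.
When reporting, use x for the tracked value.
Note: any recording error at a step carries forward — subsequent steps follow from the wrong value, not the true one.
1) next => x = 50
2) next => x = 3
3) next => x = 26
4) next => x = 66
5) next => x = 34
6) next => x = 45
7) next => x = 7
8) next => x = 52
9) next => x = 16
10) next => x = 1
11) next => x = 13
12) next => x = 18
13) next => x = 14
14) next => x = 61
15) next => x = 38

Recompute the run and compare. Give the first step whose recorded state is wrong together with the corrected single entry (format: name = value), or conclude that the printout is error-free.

1. x = (43*46 + 43) mod 73 = 50 (no discrepancy)
2. x = (43*50 + 43) mod 73 = 3 (checks out)
3. x = (43*3 + 43) mod 73 = 26 (no discrepancy)
4. x = (43*26 + 43) mod 73 = 66 (checks out)
5. x = (43*66 + 43) mod 73 = 34 (in agreement)
6. x = (43*34 + 43) mod 73 = 45 (consistent with the printout)
7. x = (43*45 + 43) mod 73 = 7 (agrees with the printout)
8. x = (43*7 + 43) mod 73 = 52 (exactly as logged)
9. x = (43*52 + 43) mod 73 = 16 (same as recorded)
10. x = (43*16 + 43) mod 73 = 1 (agrees with the printout)
11. x = (43*1 + 43) mod 73 = 13 (confirmed correct)
12. x = (43*13 + 43) mod 73 = 18 (consistent with the printout)
13. x = (43*18 + 43) mod 73 = 14 (agrees with the printout)
14. x = (43*14 + 43) mod 73 = 61 (agrees with the printout)
15. x = (43*61 + 43) mod 73 = 38 (confirmed correct)
The recomputation confirms every line.

no error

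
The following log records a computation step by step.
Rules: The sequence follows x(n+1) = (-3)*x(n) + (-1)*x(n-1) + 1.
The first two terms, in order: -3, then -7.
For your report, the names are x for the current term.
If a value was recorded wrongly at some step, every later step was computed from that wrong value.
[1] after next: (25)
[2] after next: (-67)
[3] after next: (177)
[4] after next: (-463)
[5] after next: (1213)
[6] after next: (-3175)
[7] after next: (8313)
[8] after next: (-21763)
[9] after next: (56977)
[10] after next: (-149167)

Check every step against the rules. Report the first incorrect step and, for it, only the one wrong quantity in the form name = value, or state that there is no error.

Recomputing the run from the initial state:
step 1: x = 25
step 2: x = -67
step 3: x = 177
step 4: x = -463
step 5: x = 1213
step 6: x = -3175
step 7: x = 8313
step 8: x = -21763
step 9: x = 56977
step 10: x = -149167
This matches the log at every step.

no error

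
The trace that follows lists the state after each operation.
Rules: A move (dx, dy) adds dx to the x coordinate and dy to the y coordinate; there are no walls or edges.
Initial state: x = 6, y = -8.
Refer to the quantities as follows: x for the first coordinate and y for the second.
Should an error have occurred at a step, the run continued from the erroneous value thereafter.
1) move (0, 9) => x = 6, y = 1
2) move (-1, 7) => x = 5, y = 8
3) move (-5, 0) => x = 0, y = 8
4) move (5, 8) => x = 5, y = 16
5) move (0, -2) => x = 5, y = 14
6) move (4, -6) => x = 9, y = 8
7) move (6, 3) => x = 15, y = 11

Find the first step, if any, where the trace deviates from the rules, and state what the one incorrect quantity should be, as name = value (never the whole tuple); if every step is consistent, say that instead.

no error

Recomputing the run from the initial state:
step 1: x = 6, y = 1
step 2: x = 5, y = 8
step 3: x = 0, y = 8
step 4: x = 5, y = 16
step 5: x = 5, y = 14
step 6: x = 9, y = 8
step 7: x = 15, y = 11
This matches the trace at every step.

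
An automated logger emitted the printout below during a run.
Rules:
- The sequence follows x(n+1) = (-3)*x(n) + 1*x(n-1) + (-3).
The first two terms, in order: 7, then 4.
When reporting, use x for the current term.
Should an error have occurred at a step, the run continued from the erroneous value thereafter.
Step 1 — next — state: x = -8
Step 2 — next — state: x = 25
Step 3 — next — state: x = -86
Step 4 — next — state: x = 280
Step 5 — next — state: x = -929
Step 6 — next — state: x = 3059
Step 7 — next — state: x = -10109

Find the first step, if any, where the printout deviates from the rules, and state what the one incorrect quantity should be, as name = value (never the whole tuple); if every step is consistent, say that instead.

Recomputing the run from the initial state:
step 1: x = -8
step 2: x = 25
step 3: x = -86
step 4: x = 280
step 5: x = -929
step 6: x = 3064
step 7: x = -10124
The first disagreement with the printout is at step 6, where the value should be x = 3064.

step 6, x = 3064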